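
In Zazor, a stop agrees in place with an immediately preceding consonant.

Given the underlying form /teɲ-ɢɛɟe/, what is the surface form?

/ɢ/ is a voiced uvular stop. The preceding trigger /ɲ/ is palatal, so /ɢ/ must become palatal as well.
The voiced palatal stop is [ɟ], so /ɢ/ → [ɟ].

[teɲɟɛɟe]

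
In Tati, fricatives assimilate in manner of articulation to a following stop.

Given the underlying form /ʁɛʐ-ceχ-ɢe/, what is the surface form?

/ʐ/ is a voiced retroflex fricative. The following trigger /c/ is a stop, so /ʐ/ must become a stop as well.
Changing only its manner to stop gives [ɖ] — the voiced retroflex stop.
The same rule applies at the second boundary: /χ/ → [q] next to /ɢ/.

[ʁɛɖceqɢe]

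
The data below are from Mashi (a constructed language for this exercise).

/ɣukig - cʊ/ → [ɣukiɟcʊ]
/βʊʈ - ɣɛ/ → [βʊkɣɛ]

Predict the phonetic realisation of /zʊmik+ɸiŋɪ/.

The data show regressive place assimilation: /g/ → [ɟ] before /c/; /ʈ/ → [k] before /ɣ/. In each pair only place changes, matching the following consonant, while manner and voice stay constant.
The rule targets /k/ (voiceless velar stop), which sits before the trigger /ɸ/ (bilabial).
Changing only its place to bilabial gives [p] — the voiceless bilabial stop.

[zʊmipɸiŋɪ]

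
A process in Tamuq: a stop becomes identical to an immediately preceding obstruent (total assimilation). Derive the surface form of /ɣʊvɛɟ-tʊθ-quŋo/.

/t/ is the segment targeted by the rule; it sits immediately after /ɟ/, so it assimilates completely and surfaces as [ɟ].
The same rule applies at the second boundary: /q/ → [θ] next to /θ/.

[ɣʊvɛɟɟʊθθuŋo]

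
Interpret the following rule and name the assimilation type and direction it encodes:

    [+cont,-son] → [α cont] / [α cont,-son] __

progressive manner assimilation

The shared variable α links the value of [cont] on the target to that of the neighbouring obstruent. [cont] distinguishes stops from fricatives — a manner-of-articulation feature — so this is manner assimilation.
The conditioning segment sits to the left of the focus bar, meaning the trigger precedes the segment that changes — progressive assimilation.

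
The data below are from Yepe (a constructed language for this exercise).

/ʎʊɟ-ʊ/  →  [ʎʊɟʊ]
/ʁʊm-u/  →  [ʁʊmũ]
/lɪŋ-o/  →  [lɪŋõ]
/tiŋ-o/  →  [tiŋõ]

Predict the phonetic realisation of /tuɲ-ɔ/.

[tuɲɔ̃]

The data show progressive nasality assimilation (vowel nasalisation): /u/ → [ũ] after /m/; /o/ → [õ] after /ŋ/ — a vowel is nasalised by an immediately preceding nasal consonant.
No change occurs in [ʎʊɟʊ] because the vowel at the boundary is adjacent to an oral consonant, not a nasal (/ʊ/ next to /ɟ/).
The vowel /ɔ/ is adjacent to the preceding nasal /ɲ/, so it acquires [+nasal] and surfaces as [ɔ̃].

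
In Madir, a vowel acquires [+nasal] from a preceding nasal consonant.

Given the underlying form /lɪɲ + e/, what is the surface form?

/e/ sits next to the nasal /ɲ/ and is therefore nasalised to [ẽ].

[lɪɲẽ]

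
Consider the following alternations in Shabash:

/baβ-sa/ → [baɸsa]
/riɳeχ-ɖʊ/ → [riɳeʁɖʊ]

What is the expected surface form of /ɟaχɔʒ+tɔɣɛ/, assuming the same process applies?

[ɟaχɔʃtɔɣɛ]

The data show regressive voicing assimilation: /β/ → [ɸ] before /s/; /χ/ → [ʁ] before /ɖ/. In each pair only voicing changes, matching the following consonant, while place and manner stay constant.
/ʒ/ is a voiced postalveolar fricative. The following trigger /t/ is voiceless, so /ʒ/ must become voiceless as well.
The voiceless postalveolar fricative is [ʃ], so /ʒ/ → [ʃ].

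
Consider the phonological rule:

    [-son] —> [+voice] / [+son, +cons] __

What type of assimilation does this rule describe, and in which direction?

The target ([-son], obstruents) acquires [+voice] next to a sonorant consonant ([+son, +cons]) — it takes on the voicing of its neighbour, so the feature that spreads is voicing.
Since the environment is written before the underscore, the trigger precedes the target; the direction is progressive.

progressive voicing assimilation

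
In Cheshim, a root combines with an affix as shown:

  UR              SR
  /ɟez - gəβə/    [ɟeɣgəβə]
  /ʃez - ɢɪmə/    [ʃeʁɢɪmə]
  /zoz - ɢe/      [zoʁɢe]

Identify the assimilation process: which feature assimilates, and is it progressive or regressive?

The segment that alternates is /z/, which surfaces as [ɣ] when adjacent to /g/.
/z/ is alveolar while /g/ is velar; the output [ɣ] is velar, matching the trigger — so the feature that spreads is place.
Manner and voice are unchanged, so the assimilation is partial, not total.
The other alternating form patterns the same way: /z/ → [ʁ] before /ɢ/ (alveolar → uvular, matching uvular) — only place changes, and always toward the following segment.
The trigger is the following segment, so the direction is regressive (anticipatory).

regressive place assimilation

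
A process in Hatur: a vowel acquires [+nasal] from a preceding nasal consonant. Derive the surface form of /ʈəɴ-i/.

The vowel /i/ is adjacent to the preceding nasal /ɴ/, so it acquires [+nasal] and surfaces as [ĩ].

[ʈəɴĩ]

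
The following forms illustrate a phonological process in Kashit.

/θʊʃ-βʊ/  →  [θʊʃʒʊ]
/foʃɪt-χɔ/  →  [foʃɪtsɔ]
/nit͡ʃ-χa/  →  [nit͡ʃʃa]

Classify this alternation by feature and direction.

progressive place assimilation

Underlying /β/ is realised as [ʒ] next to /ʃ/; /ʃ/ itself does not change.
/β/ is bilabial while /ʃ/ is postalveolar; the output [ʒ] is postalveolar, matching the trigger — so the feature that spreads is place.
Manner and voice are unchanged, so the assimilation is partial, not total.
The other alternating forms pattern the same way: /χ/ → [s] after /t/ (uvular → alveolar, matching alveolar); /χ/ → [ʃ] after /t͡ʃ/ (uvular → postalveolar, matching postalveolar) — only place changes, and always toward the preceding segment.
Since the segment that changes follows the conditioning segment, the assimilation is progressive.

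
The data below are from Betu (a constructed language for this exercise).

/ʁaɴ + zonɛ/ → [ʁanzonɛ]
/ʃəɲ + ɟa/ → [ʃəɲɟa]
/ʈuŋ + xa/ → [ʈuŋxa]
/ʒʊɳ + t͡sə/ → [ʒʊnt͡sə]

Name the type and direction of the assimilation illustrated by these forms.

regressive place assimilation

Underlying /ɴ/ is realised as [n] next to /z/; /z/ itself does not change.
The change uvular → alveolar matches the place of the following /z/, identifying this as place assimilation.
Manner and voice are unchanged, so the assimilation is partial, not total.
Checking the remaining alternation: /ɳ/ → [n] before /t͡s/ (retroflex → alveolar, matching alveolar) — only place changes, and always toward the following segment.
No alternation appears in [ʃəɲɟa], [ʈuŋxa]: there the adjacent consonants already agree in place (/ɲ/ and /ɟ/ are both palatal; /ŋ/ and /x/ are both velar), so these forms are consistent with the same rule.
The trigger is the following segment, so the direction is regressive (anticipatory).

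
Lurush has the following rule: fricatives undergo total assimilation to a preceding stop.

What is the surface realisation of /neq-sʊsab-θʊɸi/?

[neqqʊsabbʊɸi]

/s/ is the segment targeted by the rule; it sits immediately after /q/, so it assimilates completely and surfaces as [q].
The same rule applies at the second boundary: /θ/ → [b] next to /b/.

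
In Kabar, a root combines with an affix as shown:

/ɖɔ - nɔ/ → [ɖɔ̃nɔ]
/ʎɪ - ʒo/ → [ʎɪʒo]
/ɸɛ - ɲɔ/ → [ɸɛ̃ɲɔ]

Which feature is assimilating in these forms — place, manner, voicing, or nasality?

nasality

The vowel /ɔ/ surfaces as nasalised [ɔ̃] next to the following nasal /n/ — it has acquired the [+nasal] feature of its neighbour.
Likewise in the remaining data: /ɛ/ → [ɛ̃] before /ɲ/ — each time a vowel is nasalised next to a following nasal.
No change occurs in [ʎɪʒo] because the vowel at the boundary is adjacent to an oral consonant, not a nasal (/ɪ/ next to /ʒ/).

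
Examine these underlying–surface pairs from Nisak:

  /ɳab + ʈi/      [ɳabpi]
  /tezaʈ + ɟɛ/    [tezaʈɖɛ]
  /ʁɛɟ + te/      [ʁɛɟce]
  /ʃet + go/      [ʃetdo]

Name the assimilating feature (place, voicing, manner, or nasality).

place

Underlying /ʈ/ is realised as [p] next to /b/; /b/ itself does not change.
The change retroflex → bilabial matches the place of the preceding /b/, identifying this as place assimilation.
The same holds elsewhere in the data: /ɟ/ → [ɖ] after /ʈ/ (palatal → retroflex, matching retroflex); /t/ → [c] after /ɟ/ (alveolar → palatal, matching palatal); /g/ → [d] after /t/ (velar → alveolar, matching alveolar) — only place changes, and always toward the preceding segment.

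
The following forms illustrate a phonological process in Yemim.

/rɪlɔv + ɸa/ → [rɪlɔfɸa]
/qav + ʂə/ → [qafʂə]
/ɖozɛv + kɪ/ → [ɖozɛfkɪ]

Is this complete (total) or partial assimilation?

partial assimilation

The segment that alternates is /v/, which surfaces as [f] when adjacent to /ɸ/.
The change voiced → voiceless matches the voicing of the following /ɸ/, identifying this as voicing assimilation.
Place and manner are unchanged, so the assimilation is partial, not total.
The same holds elsewhere in the data: /v/ → [f] before /ʂ/ (voiced → voiceless, matching voiceless); /v/ → [f] before /k/ (voiced → voiceless, matching voiceless) — only voicing changes, and always toward the following segment.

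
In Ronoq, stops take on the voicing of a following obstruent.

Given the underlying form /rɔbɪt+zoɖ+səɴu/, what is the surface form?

[rɔbɪdzoʈsəɴu]

/t/ is a voiceless alveolar stop. The following trigger /z/ is voiced, so /t/ must become voiced as well.
Changing only its voicing to voiced gives [d] — the voiced alveolar stop.
At the second juncture, /ɖ/ likewise becomes [ʈ] adjacent to /s/.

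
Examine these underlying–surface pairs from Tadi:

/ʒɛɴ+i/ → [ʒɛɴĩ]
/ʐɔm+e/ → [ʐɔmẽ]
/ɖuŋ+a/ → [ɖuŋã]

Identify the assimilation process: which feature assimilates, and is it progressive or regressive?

progressive nasality assimilation (vowel nasalisation)

The vowel /i/ surfaces as nasalised [ĩ] next to the preceding nasal /ɴ/ — it has acquired the [+nasal] feature of its neighbour.
Likewise in the remaining data: /e/ → [ẽ] after /m/; /a/ → [ã] after /ŋ/ — each time a vowel is nasalised next to a preceding nasal.
Because the conditioning nasal is to the left of the vowel that changes, the process is progressive (perseverative).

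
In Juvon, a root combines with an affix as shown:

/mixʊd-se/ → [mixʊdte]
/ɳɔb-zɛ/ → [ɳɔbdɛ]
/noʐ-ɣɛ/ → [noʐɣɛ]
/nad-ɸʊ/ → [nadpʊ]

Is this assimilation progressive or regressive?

progressive

Underlying /s/ is realised as [t] next to /d/; /d/ itself does not change.
/s/ is a fricative while /d/ is a stop; the output [t] is a stop, matching the trigger — so the feature that spreads is manner.
Checking the remaining alternations: /z/ → [d] after /b/ (fricative → stop, matching a stop); /ɸ/ → [p] after /d/ (fricative → stop, matching a stop) — only manner changes, and always toward the preceding segment.
No alternation appears in [noʐɣɛ]: there the adjacent consonants already agree in manner (/ɣ/ and /ʐ/ are both fricatives), so this form is consistent with the same rule.
The trigger is the preceding segment, so the direction is progressive (perseverative).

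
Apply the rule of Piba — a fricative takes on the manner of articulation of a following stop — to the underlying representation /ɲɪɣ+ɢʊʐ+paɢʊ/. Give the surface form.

/ɣ/ is a voiced velar fricative. The following trigger /ɢ/ is a stop, so /ɣ/ must become a stop as well.
Changing only its manner to stop gives [g] — the voiced velar stop.
At the second juncture, /ʐ/ likewise becomes [ɖ] adjacent to /p/.

[ɲɪgɢʊɖpaɢʊ]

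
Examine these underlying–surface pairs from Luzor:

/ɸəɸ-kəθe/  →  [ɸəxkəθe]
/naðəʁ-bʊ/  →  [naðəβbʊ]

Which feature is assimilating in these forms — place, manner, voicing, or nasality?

place

The segment that alternates is /ɸ/, which surfaces as [x] when adjacent to /k/.
The change bilabial → velar matches the place of the following /k/, identifying this as place assimilation.
Checking the remaining alternation: /ʁ/ → [β] before /b/ (uvular → bilabial, matching bilabial) — only place changes, and always toward the following segment.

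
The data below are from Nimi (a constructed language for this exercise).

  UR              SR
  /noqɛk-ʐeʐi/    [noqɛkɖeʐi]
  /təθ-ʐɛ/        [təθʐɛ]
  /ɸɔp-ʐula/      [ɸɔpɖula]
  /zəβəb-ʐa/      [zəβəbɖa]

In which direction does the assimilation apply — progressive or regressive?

progressive

Underlying /ʐ/ is realised as [ɖ] next to /k/; /k/ itself does not change.
/ʐ/ is a fricative while /k/ is a stop; the output [ɖ] is a stop, matching the trigger — so the feature that spreads is manner.
The other alternating forms pattern the same way: /ʐ/ → [ɖ] after /p/ (fricative → stop, matching a stop); /ʐ/ → [ɖ] after /b/ (fricative → stop, matching a stop) — only manner changes, and always toward the preceding segment.
No alternation appears in [təθʐɛ]: there the adjacent consonants already agree in manner (/ʐ/ and /θ/ are both fricatives), so this form is consistent with the same rule.
The trigger is the preceding segment, so the direction is progressive (perseverative).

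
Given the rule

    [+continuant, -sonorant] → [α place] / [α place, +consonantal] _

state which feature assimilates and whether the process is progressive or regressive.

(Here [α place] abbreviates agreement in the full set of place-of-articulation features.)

The rule copies the place features (abbreviated [place]) from the environment onto the target, so the assimilating feature is place.
Since the environment is written before the underscore, the trigger precedes the target; the direction is progressive.

progressive place assimilation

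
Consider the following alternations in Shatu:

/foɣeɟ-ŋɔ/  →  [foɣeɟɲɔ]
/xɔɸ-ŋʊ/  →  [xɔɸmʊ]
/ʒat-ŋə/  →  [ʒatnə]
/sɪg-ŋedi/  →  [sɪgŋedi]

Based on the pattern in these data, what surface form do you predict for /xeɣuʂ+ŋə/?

[xeɣuʂɳə]

The data show progressive place assimilation: /ŋ/ → [ɲ] after /ɟ/; /ŋ/ → [m] after /ɸ/; /ŋ/ → [n] after /t/. In each pair only place changes, matching the preceding consonant, while manner and voice stay constant.
No alternation appears in [sɪgŋedi]: there the adjacent consonants already agree in place (/ŋ/ and /g/ are both velar), so this form is consistent with the same rule.
/ŋ/ is a voiced velar nasal. The preceding trigger /ʂ/ is retroflex, so /ŋ/ must become retroflex as well.
The voiced retroflex nasal is [ɳ], so /ŋ/ → [ɳ].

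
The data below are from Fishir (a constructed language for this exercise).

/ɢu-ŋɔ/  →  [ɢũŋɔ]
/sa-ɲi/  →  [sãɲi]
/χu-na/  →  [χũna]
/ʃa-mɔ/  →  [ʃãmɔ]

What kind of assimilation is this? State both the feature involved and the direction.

The vowel /u/ surfaces as nasalised [ũ] next to the following nasal /ŋ/ — it has acquired the [+nasal] feature of its neighbour.
The other forms show the same pattern: /a/ → [ã] before /ɲ/; /u/ → [ũ] before /n/; /a/ → [ã] before /m/ — each time a vowel is nasalised next to a following nasal.
Because the conditioning nasal is to the right of the vowel that changes, the process is regressive (anticipatory).

regressive nasality assimilation (vowel nasalisation)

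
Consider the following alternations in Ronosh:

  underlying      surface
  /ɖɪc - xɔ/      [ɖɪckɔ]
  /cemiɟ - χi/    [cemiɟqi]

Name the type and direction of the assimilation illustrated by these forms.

The segment that alternates is /x/, which surfaces as [k] when adjacent to /c/.
/x/ is a fricative while /c/ is a stop; the output [k] is a stop, matching the trigger — so the feature that spreads is manner.
Place and voice are unchanged, so the assimilation is partial, not total.
The other alternating form patterns the same way: /χ/ → [q] after /ɟ/ (fricative → stop, matching a stop) — only manner changes, and always toward the preceding segment.
The trigger is the preceding segment, so the direction is progressive (perseverative).

progressive manner assimilation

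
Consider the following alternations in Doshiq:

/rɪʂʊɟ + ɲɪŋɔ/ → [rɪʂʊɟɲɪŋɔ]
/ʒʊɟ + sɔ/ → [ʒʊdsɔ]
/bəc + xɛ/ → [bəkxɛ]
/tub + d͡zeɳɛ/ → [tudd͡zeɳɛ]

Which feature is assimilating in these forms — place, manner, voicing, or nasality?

place

Comparing underlying and surface forms, /ɟ/ → [d] is the alternation; the neighbouring /s/ is constant.
/ɟ/ is palatal while /s/ is alveolar; the output [d] is alveolar, matching the trigger — so the feature that spreads is place.
Checking the remaining alternations: /c/ → [k] before /x/ (palatal → velar, matching velar); /b/ → [d] before /d͡z/ (bilabial → alveolar, matching alveolar) — only place changes, and always toward the following segment.
No alternation appears in [rɪʂʊɟɲɪŋɔ]: there the adjacent consonants already agree in place (/ɟ/ and /ɲ/ are both palatal), so this form is consistent with the same rule.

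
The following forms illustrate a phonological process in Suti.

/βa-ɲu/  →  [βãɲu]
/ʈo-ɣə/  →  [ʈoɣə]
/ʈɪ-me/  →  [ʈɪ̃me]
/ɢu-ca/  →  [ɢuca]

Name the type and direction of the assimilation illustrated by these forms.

regressive nasality assimilation (vowel nasalisation)

The vowel /a/ surfaces as nasalised [ã] next to the following nasal /ɲ/ — it has acquired the [+nasal] feature of its neighbour.
Likewise in the remaining data: /ɪ/ → [ɪ̃] before /m/ — each time a vowel is nasalised next to a following nasal.
No change occurs in [ʈoɣə], [ɢuca] because the vowel at the boundary is adjacent to an oral consonant, not a nasal (/o/ next to /ɣ/; /u/ next to /c/).
Because the conditioning nasal is to the right of the vowel that changes, the process is regressive (anticipatory).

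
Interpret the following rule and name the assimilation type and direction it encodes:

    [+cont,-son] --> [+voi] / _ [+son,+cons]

regressive voicing assimilation

The structural change is [+voi], and the conditioning segment [+son,+cons] (a sonorant consonant) is itself voiced, so the target comes to share the voicing of its neighbour — voicing assimilation.
Since the environment is written after the underscore, the trigger follows the target; the direction is regressive.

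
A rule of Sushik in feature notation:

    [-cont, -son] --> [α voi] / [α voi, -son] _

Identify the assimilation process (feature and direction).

The shared variable α links the value of [voi] on the target to the same value on the neighbouring segment, so voicing is the feature that assimilates.
The conditioning segment sits to the left of the focus bar, meaning the trigger precedes the segment that changes — progressive assimilation.

progressive voicing assimilation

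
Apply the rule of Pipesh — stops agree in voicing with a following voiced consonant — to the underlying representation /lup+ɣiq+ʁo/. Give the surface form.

The rule targets /p/ (voiceless bilabial stop), which sits before the trigger /ɣ/ (voiced).
The voiced bilabial stop is [b], so /p/ → [b].
At the second juncture, /q/ likewise becomes [ɢ] adjacent to /ʁ/.

[lubɣiɢʁo]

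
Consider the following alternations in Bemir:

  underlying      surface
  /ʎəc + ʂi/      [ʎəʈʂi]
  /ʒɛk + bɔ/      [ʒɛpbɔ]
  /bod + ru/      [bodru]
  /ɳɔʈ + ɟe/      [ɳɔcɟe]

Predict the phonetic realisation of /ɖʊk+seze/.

[ɖʊtseze]

The data show regressive place assimilation: /c/ → [ʈ] before /ʂ/; /k/ → [p] before /b/; /ʈ/ → [c] before /ɟ/. In each pair only place changes, matching the following consonant, while manner and voice stay constant.
Nothing changes in [bodru]: there the adjacent consonants already agree in place (/d/ and /r/ are both alveolar), so this form is consistent with the same rule.
The rule targets /k/ (voiceless velar stop), which sits before the trigger /s/ (alveolar).
Changing only its place to alveolar gives [t] — the voiceless alveolar stop.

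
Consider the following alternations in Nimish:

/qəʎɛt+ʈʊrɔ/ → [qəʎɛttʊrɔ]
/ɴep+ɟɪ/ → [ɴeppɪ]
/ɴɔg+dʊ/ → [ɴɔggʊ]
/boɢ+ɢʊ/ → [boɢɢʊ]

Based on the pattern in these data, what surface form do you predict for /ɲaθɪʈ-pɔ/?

[ɲaθɪʈʈɔ]

The data show progressive total assimilation (/ʈ/ → [t] after /t/; /ɟ/ → [p] after /p/; /d/ → [g] after /g/): in every case the target segment becomes identical to its preceding neighbour, copying more than a single feature.
In [boɢɢʊ] the two consonants at the boundary are already identical (/ɢ/ + /ɢ/), so the rule applies vacuously and nothing changes.
/p/ is the segment targeted by the rule; it sits immediately after /ʈ/, so it assimilates completely and surfaces as [ʈ].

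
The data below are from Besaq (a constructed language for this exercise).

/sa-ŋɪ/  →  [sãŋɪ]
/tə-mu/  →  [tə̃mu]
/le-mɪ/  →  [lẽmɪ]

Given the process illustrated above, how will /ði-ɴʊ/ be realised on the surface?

The data show regressive nasality assimilation (vowel nasalisation): /a/ → [ã] before /ŋ/; /ə/ → [ə̃] before /m/; /e/ → [ẽ] before /m/ — a vowel is nasalised by an immediately following nasal consonant.
The vowel /i/ is adjacent to the following nasal /ɴ/, so it acquires [+nasal] and surfaces as [ĩ].

[ðĩɴʊ]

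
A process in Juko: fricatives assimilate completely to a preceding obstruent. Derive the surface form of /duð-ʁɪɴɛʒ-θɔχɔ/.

[duððɪɴɛʒʒɔχɔ]

/ʁ/ is the segment targeted by the rule; it sits immediately after /ð/, so it assimilates completely and surfaces as [ð].
At the second juncture, /θ/ likewise becomes [ʒ] adjacent to /ʒ/.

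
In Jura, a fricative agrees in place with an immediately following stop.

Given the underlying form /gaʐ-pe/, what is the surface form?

The rule targets /ʐ/ (voiced retroflex fricative), which sits before the trigger /p/ (bilabial).
A voiced bilabial fricative is [β], so the surface segment is [β].

[gaβpe]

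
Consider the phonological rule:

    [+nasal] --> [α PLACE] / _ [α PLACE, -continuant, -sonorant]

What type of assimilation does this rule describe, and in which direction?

regressive place assimilation

The rule copies the place features (abbreviated [PLACE]) from the environment onto the target, so the assimilating feature is place.
The conditioning segment sits to the right of the focus bar, meaning the trigger follows the segment that changes — regressive assimilation.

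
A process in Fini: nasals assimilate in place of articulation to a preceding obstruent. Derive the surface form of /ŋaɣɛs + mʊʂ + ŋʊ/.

The rule targets /m/ (voiced bilabial nasal), which sits after the trigger /s/ (alveolar).
The voiced alveolar nasal is [n], so /m/ → [n].
The same rule applies at the second boundary: /ŋ/ → [ɳ] next to /ʂ/.

[ŋaɣɛsnʊʂɳʊ]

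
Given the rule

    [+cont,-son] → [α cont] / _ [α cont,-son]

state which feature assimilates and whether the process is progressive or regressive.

The shared variable α links the value of [cont] on the target to that of the neighbouring obstruent. [cont] distinguishes stops from fricatives — a manner-of-articulation feature — so this is manner assimilation.
The conditioning segment sits to the right of the focus bar, meaning the trigger follows the segment that changes — regressive assimilation.

regressive manner assimilation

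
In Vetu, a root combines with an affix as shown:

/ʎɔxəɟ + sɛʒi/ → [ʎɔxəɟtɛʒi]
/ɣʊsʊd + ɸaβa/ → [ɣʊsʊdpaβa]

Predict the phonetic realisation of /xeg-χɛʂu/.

The data show progressive manner assimilation: /s/ → [t] after /ɟ/; /ɸ/ → [p] after /d/. In each pair only manner changes, matching the preceding consonant, while place and voice stay constant.
The rule targets /χ/ (voiceless uvular fricative), which sits after the trigger /g/ (stop).
A voiceless uvular stop is [q], so the surface segment is [q].

[xegqɛʂu]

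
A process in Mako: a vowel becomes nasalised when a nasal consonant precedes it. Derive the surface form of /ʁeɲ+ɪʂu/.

/ɪ/ sits next to the nasal /ɲ/ and is therefore nasalised to [ɪ̃].

[ʁeɲɪ̃ʂu]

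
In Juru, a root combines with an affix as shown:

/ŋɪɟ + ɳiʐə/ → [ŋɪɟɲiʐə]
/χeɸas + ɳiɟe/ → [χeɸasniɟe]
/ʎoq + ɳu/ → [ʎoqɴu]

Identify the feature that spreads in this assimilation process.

The segment that alternates is /ɳ/, which surfaces as [ɲ] when adjacent to /ɟ/.
The change retroflex → palatal matches the place of the preceding /ɟ/, identifying this as place assimilation.
The same holds elsewhere in the data: /ɳ/ → [n] after /s/ (retroflex → alveolar, matching alveolar); /ɳ/ → [ɴ] after /q/ (retroflex → uvular, matching uvular) — only place changes, and always toward the preceding segment.

place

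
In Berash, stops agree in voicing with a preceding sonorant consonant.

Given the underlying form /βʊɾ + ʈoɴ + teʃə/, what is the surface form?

[βʊɾɖoɴdeʃə]

The rule targets /ʈ/ (voiceless retroflex stop), which sits after the trigger /ɾ/ (voiced).
Changing only its voicing to voiced gives [ɖ] — the voiced retroflex stop.
At the second juncture, /t/ likewise becomes [d] adjacent to /ɴ/.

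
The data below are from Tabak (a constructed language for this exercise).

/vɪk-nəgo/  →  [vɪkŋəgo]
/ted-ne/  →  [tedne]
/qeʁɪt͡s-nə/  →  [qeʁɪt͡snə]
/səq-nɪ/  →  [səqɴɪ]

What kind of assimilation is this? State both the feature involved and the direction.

Comparing underlying and surface forms, /n/ → [ŋ] is the alternation; the neighbouring /k/ is constant.
/n/ is alveolar while /k/ is velar; the output [ŋ] is velar, matching the trigger — so the feature that spreads is place.
Manner and voice are unchanged, so the assimilation is partial, not total.
The other alternating form patterns the same way: /n/ → [ɴ] after /q/ (alveolar → uvular, matching uvular) — only place changes, and always toward the preceding segment.
Nothing changes in [tedne], [qeʁɪt͡snə]: there the adjacent consonants already agree in place (/n/ and /d/ are both alveolar; /n/ and /t͡s/ are both alveolar), so these forms are consistent with the same rule.
Since the segment that changes follows the conditioning segment, the assimilation is progressive.

progressive place assimilation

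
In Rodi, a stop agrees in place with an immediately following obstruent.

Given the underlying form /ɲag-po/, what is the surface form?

[ɲabpo]

The rule targets /g/ (voiced velar stop), which sits before the trigger /p/ (bilabial).
A voiced bilabial stop is [b], so the surface segment is [b].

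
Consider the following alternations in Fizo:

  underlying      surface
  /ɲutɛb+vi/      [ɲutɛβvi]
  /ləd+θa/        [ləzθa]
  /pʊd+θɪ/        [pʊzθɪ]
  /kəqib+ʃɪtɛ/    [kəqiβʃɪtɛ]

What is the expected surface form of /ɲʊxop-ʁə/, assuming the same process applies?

[ɲʊxoɸʁə]

The data show regressive manner assimilation: /b/ → [β] before /v/; /d/ → [z] before /θ/; /b/ → [β] before /ʃ/. In each pair only manner changes, matching the following consonant, while place and voice stay constant.
The rule targets /p/ (voiceless bilabial stop), which sits before the trigger /ʁ/ (fricative).
Changing only its manner to fricative gives [ɸ] — the voiceless bilabial fricative.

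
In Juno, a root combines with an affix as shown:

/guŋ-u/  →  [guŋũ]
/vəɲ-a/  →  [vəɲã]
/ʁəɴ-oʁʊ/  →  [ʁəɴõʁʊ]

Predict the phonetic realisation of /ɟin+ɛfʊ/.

The data show progressive nasality assimilation (vowel nasalisation): /u/ → [ũ] after /ŋ/; /a/ → [ã] after /ɲ/; /o/ → [õ] after /ɴ/ — a vowel is nasalised by an immediately preceding nasal consonant.
The vowel /ɛ/ is adjacent to the preceding nasal /n/, so it acquires [+nasal] and surfaces as [ɛ̃].

[ɟinɛ̃fʊ]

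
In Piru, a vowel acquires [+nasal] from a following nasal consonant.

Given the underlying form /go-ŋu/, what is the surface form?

/o/ sits next to the nasal /ŋ/ and is therefore nasalised to [õ].

[gõŋu]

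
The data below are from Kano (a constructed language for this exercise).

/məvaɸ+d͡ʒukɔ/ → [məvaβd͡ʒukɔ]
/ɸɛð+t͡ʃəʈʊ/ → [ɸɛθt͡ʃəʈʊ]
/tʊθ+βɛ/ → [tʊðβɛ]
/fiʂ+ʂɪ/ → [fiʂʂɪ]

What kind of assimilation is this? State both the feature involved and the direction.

Underlying /ɸ/ is realised as [β] next to /d͡ʒ/; /d͡ʒ/ itself does not change.
/ɸ/ is voiceless while /d͡ʒ/ is voiced; the output [β] is voiced, matching the trigger — so the feature that spreads is voicing.
Place and manner are unchanged, so the assimilation is partial, not total.
The same holds elsewhere in the data: /ð/ → [θ] before /t͡ʃ/ (voiced → voiceless, matching voiceless); /θ/ → [ð] before /β/ (voiceless → voiced, matching voiced) — only voicing changes, and always toward the following segment.
No alternation appears in [fiʂʂɪ]: there the adjacent consonants already agree in voicing (/ʂ/ and /ʂ/ are both voiceless), so this form is consistent with the same rule.
Since the segment that changes precedes the conditioning segment, the assimilation is regressive.

regressive voicing assimilation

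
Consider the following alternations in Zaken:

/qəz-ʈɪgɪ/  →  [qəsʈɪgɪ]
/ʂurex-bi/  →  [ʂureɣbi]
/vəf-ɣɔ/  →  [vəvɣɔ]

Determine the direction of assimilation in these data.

regressive

Underlying /z/ is realised as [s] next to /ʈ/; /ʈ/ itself does not change.
The change voiced → voiceless matches the voicing of the following /ʈ/, identifying this as voicing assimilation.
The same holds elsewhere in the data: /x/ → [ɣ] before /b/ (voiceless → voiced, matching voiced); /f/ → [v] before /ɣ/ (voiceless → voiced, matching voiced) — only voicing changes, and always toward the following segment.
The trigger is the following segment, so the direction is regressive (anticipatory).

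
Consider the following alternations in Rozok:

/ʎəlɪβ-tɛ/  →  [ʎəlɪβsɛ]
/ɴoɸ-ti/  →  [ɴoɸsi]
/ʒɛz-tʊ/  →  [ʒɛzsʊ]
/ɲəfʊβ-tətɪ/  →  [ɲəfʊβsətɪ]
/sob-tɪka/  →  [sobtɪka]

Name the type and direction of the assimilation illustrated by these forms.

The segment that alternates is /t/, which surfaces as [s] when adjacent to /β/.
/t/ is a stop while /β/ is a fricative; the output [s] is a fricative, matching the trigger — so the feature that spreads is manner.
Place and voice are unchanged, so the assimilation is partial, not total.
The other alternating forms pattern the same way: /t/ → [s] after /ɸ/ (stop → fricative, matching a fricative); /t/ → [s] after /z/ (stop → fricative, matching a fricative) — only manner changes, and always toward the preceding segment.
No alternation appears in [sobtɪka]: there the adjacent consonants already agree in manner (/t/ and /b/ are both stops), so this form is consistent with the same rule.
Since the segment that changes follows the conditioning segment, the assimilation is progressive.

progressive manner assimilation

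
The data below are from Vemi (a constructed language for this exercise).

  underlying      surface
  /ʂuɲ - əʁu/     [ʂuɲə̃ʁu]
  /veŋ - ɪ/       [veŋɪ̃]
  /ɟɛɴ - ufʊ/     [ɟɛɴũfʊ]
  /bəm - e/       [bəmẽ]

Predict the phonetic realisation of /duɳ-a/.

The data show progressive nasality assimilation (vowel nasalisation): /ə/ → [ə̃] after /ɲ/; /ɪ/ → [ɪ̃] after /ŋ/; /u/ → [ũ] after /ɴ/; /e/ → [ẽ] after /m/ — a vowel is nasalised by an immediately preceding nasal consonant.
/a/ sits next to the nasal /ɳ/ and is therefore nasalised to [ã].

[duɳã]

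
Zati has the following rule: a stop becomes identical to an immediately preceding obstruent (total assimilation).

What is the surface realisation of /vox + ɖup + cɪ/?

/ɖ/ is the segment targeted by the rule; it sits immediately after /x/, so it assimilates completely and surfaces as [x].
At the second juncture, /c/ likewise becomes [p] adjacent to /p/.

[voxxuppɪ]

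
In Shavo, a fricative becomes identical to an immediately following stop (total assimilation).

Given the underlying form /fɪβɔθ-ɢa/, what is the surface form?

/θ/ is the segment targeted by the rule; it sits immediately before /ɢ/, so it assimilates completely and surfaces as [ɢ].

[fɪβɔɢɢa]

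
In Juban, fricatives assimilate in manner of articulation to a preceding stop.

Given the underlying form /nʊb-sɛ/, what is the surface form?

The rule targets /s/ (voiceless alveolar fricative), which sits after the trigger /b/ (stop).
Changing only its manner to stop gives [t] — the voiceless alveolar stop.

[nʊbtɛ]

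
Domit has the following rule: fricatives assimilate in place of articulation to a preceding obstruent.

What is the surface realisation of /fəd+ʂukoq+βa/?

/ʂ/ is a voiceless retroflex fricative. The preceding trigger /d/ is alveolar, so /ʂ/ must become alveolar as well.
Changing only its place to alveolar gives [s] — the voiceless alveolar fricative.
At the second juncture, /β/ likewise becomes [ʁ] adjacent to /q/.

[fədsukoqʁa]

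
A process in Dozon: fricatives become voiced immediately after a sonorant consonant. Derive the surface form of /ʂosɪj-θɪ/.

[ʂosɪjðɪ]

/θ/ is a voiceless dental fricative. The preceding trigger /j/ is voiced, so /θ/ must become voiced as well.
A voiced dental fricative is [ð], so the surface segment is [ð].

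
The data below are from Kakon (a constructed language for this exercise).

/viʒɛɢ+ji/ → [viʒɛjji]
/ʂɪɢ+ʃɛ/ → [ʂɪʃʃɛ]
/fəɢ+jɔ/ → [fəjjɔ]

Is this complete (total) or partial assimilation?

The segment that alternates is /ɢ/, which surfaces as [j] when adjacent to /j/.
The output [j] is identical to the trigger /j/ — every feature (place, manner, voicing) has been copied — so this is total assimilation.
The other form behaves the same way: /ɢ/ → [ʃ] before /ʃ/ — in each case the output is a copy of the following consonant.

total assimilation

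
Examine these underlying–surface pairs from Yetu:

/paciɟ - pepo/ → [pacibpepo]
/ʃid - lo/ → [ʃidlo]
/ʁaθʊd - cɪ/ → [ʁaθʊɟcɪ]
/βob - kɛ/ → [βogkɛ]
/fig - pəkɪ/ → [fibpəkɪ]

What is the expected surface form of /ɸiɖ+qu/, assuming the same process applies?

[ɸiɢqu]

The data show regressive place assimilation: /ɟ/ → [b] before /p/; /d/ → [ɟ] before /c/; /b/ → [g] before /k/; /g/ → [b] before /p/. In each pair only place changes, matching the following consonant, while manner and voice stay constant.
Nothing changes in [ʃidlo]: there the adjacent consonants already agree in place (/d/ and /l/ are both alveolar), so this form is consistent with the same rule.
/ɖ/ is a voiced retroflex stop. The following trigger /q/ is uvular, so /ɖ/ must become uvular as well.
Changing only its place to uvular gives [ɢ] — the voiced uvular stop.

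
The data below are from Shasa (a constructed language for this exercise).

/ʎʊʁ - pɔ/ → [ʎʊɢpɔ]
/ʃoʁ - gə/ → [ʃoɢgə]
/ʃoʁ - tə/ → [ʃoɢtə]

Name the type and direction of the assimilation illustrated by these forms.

regressive manner assimilation

Comparing underlying and surface forms, /ʁ/ → [ɢ] is the alternation; the neighbouring /p/ is constant.
/ʁ/ is a fricative while /p/ is a stop; the output [ɢ] is a stop, matching the trigger — so the feature that spreads is manner.
Place and voice are unchanged, so the assimilation is partial, not total.
Checking the remaining alternations: /ʁ/ → [ɢ] before /g/ (fricative → stop, matching a stop); /ʁ/ → [ɢ] before /t/ (fricative → stop, matching a stop) — only manner changes, and always toward the following segment.
Since the segment that changes precedes the conditioning segment, the assimilation is regressive.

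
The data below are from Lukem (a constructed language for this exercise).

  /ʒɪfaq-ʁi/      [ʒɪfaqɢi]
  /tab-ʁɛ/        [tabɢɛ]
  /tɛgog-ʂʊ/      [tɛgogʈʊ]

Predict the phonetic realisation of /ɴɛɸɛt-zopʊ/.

The data show progressive manner assimilation: /ʁ/ → [ɢ] after /q/; /ʁ/ → [ɢ] after /b/; /ʂ/ → [ʈ] after /g/. In each pair only manner changes, matching the preceding consonant, while place and voice stay constant.
/z/ is a voiced alveolar fricative. The preceding trigger /t/ is a stop, so /z/ must become a stop as well.
A voiced alveolar stop is [d], so the surface segment is [d].

[ɴɛɸɛtdopʊ]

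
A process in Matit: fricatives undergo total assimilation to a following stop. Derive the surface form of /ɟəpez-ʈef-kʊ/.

[ɟəpeʈʈekkʊ]

/z/ is the segment targeted by the rule; it sits immediately before /ʈ/, so it assimilates completely and surfaces as [ʈ].
At the second juncture, /f/ likewise becomes [k] adjacent to /k/.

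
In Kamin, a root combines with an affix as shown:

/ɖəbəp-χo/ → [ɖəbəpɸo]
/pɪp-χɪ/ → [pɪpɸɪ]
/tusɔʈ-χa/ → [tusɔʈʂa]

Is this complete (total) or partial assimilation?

Underlying /χ/ is realised as [ɸ] next to /p/; /p/ itself does not change.
The change uvular → bilabial matches the place of the preceding /p/, identifying this as place assimilation.
Manner and voice are unchanged, so the assimilation is partial, not total.
Checking the remaining alternation: /χ/ → [ʂ] after /ʈ/ (uvular → retroflex, matching retroflex) — only place changes, and always toward the preceding segment.

partial assimilation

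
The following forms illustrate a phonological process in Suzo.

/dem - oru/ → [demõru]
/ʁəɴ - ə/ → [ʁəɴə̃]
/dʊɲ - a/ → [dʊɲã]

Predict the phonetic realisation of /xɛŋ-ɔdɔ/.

The data show progressive nasality assimilation (vowel nasalisation): /o/ → [õ] after /m/; /ə/ → [ə̃] after /ɴ/; /a/ → [ã] after /ɲ/ — a vowel is nasalised by an immediately preceding nasal consonant.
/ɔ/ sits next to the nasal /ŋ/ and is therefore nasalised to [ɔ̃].

[xɛŋɔ̃dɔ]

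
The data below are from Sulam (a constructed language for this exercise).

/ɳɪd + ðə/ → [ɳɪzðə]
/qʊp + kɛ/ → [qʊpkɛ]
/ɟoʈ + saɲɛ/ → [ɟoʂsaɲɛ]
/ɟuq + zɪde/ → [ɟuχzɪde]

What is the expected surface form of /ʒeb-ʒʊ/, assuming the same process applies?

[ʒeβʒʊ]

The data show regressive manner assimilation: /d/ → [z] before /ð/; /ʈ/ → [ʂ] before /s/; /q/ → [χ] before /z/. In each pair only manner changes, matching the following consonant, while place and voice stay constant.
Nothing changes in [qʊpkɛ]: there the adjacent consonants already agree in manner (/p/ and /k/ are both stops), so this form is consistent with the same rule.
/b/ is a voiced bilabial stop. The following trigger /ʒ/ is a fricative, so /b/ must become a fricative as well.
Changing only its manner to fricative gives [β] — the voiced bilabial fricative.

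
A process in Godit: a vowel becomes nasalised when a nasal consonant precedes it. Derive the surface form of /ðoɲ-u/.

[ðoɲũ]

/u/ sits next to the nasal /ɲ/ and is therefore nasalised to [ũ].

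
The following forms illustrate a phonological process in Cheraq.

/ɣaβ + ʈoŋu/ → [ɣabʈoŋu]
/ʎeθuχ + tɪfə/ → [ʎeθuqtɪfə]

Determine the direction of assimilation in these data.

Comparing underlying and surface forms, /β/ → [b] is the alternation; the neighbouring /ʈ/ is constant.
The change fricative → stop matches the manner of the following /ʈ/, identifying this as manner assimilation.
Checking the remaining alternation: /χ/ → [q] before /t/ (fricative → stop, matching a stop) — only manner changes, and always toward the following segment.
Since the segment that changes precedes the conditioning segment, the assimilation is regressive.

regressive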